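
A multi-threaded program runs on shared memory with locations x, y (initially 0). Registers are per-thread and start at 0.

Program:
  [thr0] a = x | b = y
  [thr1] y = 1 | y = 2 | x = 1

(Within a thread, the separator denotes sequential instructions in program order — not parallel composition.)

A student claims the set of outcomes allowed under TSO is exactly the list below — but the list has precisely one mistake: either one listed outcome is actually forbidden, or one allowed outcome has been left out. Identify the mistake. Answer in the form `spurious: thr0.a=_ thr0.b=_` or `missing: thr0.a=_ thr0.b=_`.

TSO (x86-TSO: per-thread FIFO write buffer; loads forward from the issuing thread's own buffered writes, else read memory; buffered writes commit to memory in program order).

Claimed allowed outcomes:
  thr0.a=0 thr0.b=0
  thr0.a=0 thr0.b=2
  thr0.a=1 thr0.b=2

missing: thr0.a=0 thr0.b=1

outcome vector order: (thr0.a,thr0.b)
under TSO → 0/0, 0/1, 0/2, 1/2
TSO∖claimed = {0/1}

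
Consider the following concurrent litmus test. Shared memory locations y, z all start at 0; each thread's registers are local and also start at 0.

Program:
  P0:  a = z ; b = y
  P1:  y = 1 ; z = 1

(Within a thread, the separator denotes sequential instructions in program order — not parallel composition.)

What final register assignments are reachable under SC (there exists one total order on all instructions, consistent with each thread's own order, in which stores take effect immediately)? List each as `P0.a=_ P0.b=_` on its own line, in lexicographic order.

outcome vector order: (P0.a,P0.b)
|SC outcomes| = 3

P0.a=0 P0.b=0
P0.a=0 P0.b=1
P0.a=1 P0.b=1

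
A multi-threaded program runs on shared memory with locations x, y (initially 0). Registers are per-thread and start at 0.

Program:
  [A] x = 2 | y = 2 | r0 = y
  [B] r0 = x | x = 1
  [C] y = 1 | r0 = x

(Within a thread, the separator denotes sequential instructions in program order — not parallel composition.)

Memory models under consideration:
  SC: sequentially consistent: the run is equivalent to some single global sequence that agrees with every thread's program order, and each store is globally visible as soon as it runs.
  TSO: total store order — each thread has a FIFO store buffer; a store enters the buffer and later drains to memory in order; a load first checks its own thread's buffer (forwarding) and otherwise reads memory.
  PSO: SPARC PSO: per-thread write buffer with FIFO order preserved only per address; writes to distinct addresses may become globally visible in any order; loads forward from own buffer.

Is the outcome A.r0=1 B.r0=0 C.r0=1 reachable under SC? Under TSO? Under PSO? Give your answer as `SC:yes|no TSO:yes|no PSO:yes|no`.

SC:yes TSO:yes PSO:yes

outcome vector order: (A.r0,B.r0,C.r0)
SC: 10 outcomes — {(1,0,1), (1,0,2), (1,2,1), (1,2,2), (2,0,0), (2,0,1), (2,0,2), (2,2,0), (2,2,1), (2,2,2)}
TSO: 12 outcomes — {(1,0,0), (1,0,1), (1,0,2), (1,2,0), (1,2,1), (1,2,2), (2,0,0), (2,0,1), (2,0,2), (2,2,0), (2,2,1), (2,2,2)}
PSO: 12 outcomes — {(1,0,0), (1,0,1), (1,0,2), (1,2,0), (1,2,1), (1,2,2), (2,0,0), (2,0,1), (2,0,2), (2,2,0), (2,2,1), (2,2,2)}
target (1,0,1) ∈ {SC,TSO,PSO}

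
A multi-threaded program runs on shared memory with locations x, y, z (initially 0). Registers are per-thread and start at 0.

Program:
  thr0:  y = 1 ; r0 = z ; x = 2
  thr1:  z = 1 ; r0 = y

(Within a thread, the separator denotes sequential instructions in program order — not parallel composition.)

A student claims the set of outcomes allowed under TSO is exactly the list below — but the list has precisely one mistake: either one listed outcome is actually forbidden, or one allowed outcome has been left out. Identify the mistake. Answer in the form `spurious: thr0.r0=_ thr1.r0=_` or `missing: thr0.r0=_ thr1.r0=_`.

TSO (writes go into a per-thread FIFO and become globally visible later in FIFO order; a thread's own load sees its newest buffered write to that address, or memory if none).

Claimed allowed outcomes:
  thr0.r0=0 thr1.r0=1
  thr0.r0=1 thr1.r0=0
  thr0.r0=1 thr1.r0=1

missing: thr0.r0=0 thr1.r0=0

outcome vector order: (thr0.r0,thr1.r0)
TSO: 4 outcomes — {<0 0>, <0 1>, <1 0>, <1 1>}
TSO∖claimed = {<0 0>}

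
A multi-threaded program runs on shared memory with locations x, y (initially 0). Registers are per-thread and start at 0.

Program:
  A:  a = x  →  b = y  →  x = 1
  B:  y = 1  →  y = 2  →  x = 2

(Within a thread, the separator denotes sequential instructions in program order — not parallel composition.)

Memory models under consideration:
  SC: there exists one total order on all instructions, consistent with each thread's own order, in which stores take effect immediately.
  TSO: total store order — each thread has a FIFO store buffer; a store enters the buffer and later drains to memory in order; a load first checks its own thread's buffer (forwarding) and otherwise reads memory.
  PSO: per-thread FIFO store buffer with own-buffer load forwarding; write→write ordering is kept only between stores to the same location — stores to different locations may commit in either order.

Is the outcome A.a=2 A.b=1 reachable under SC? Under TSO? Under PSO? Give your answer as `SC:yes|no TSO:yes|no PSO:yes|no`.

outcome vector order: (A.a,A.b)
SC (4): <0 0>; <0 1>; <0 2>; <2 2>
TSO (4): <0 0>; <0 1>; <0 2>; <2 2>
PSO (6): <0 0>; <0 1>; <0 2>; <2 0>; <2 1>; <2 2>
target <2 1> ∈ {PSO}

SC:no TSO:no PSO:yes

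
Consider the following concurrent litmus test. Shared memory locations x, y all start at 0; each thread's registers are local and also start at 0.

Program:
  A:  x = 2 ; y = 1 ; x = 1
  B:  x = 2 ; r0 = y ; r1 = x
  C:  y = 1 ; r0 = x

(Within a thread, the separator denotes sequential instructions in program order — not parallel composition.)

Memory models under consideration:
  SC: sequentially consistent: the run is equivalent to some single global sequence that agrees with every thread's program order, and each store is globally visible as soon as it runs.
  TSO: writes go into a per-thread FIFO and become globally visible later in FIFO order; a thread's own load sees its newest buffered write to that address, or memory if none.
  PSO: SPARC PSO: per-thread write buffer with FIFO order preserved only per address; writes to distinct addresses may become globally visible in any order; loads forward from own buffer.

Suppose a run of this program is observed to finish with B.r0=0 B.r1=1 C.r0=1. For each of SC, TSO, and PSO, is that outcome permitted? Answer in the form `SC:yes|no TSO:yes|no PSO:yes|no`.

SC:yes TSO:yes PSO:yes

outcome vector order: (B.r0,B.r1,C.r0)
SC: 10 outcomes — {(0,1,1), (0,1,2), (0,2,1), (0,2,2), (1,1,0), (1,1,1), (1,1,2), (1,2,0), (1,2,1), (1,2,2)}
TSO: 12 outcomes — {(0,1,0), (0,1,1), (0,1,2), (0,2,0), (0,2,1), (0,2,2), (1,1,0), (1,1,1), (1,1,2), (1,2,0), (1,2,1), (1,2,2)}
PSO: 12 outcomes — {(0,1,0), (0,1,1), (0,1,2), (0,2,0), (0,2,1), (0,2,2), (1,1,0), (1,1,1), (1,1,2), (1,2,0), (1,2,1), (1,2,2)}
target (0,1,1) ∈ {SC,TSO,PSO}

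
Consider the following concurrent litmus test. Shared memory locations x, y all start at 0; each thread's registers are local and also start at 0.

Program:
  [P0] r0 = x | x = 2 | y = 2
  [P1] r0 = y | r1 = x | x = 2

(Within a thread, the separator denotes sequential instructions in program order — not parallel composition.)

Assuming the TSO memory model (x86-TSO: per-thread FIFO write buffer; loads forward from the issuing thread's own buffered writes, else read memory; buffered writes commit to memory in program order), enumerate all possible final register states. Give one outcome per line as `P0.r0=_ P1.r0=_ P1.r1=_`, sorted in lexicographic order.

P0.r0=0 P1.r0=0 P1.r1=0
P0.r0=0 P1.r0=0 P1.r1=2
P0.r0=0 P1.r0=2 P1.r1=2
P0.r0=2 P1.r0=0 P1.r1=0

outcome vector order: (P0.r0,P1.r0,P1.r1)
|TSO outcomes| = 4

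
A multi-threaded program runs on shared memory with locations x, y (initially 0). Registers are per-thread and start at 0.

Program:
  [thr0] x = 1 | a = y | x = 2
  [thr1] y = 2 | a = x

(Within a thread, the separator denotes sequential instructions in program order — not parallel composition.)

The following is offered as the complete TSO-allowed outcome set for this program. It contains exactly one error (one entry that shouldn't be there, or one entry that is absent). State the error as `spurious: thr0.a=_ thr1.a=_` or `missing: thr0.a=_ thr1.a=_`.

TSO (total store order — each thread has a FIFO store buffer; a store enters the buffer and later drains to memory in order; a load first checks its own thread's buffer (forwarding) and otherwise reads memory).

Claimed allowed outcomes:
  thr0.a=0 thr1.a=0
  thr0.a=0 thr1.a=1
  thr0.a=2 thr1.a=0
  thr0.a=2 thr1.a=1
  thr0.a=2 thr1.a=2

missing: thr0.a=0 thr1.a=2

outcome vector order: (thr0.a,thr1.a)
TSO (6): 00; 01; 02; 20; 21; 22
TSO∖claimed = {02}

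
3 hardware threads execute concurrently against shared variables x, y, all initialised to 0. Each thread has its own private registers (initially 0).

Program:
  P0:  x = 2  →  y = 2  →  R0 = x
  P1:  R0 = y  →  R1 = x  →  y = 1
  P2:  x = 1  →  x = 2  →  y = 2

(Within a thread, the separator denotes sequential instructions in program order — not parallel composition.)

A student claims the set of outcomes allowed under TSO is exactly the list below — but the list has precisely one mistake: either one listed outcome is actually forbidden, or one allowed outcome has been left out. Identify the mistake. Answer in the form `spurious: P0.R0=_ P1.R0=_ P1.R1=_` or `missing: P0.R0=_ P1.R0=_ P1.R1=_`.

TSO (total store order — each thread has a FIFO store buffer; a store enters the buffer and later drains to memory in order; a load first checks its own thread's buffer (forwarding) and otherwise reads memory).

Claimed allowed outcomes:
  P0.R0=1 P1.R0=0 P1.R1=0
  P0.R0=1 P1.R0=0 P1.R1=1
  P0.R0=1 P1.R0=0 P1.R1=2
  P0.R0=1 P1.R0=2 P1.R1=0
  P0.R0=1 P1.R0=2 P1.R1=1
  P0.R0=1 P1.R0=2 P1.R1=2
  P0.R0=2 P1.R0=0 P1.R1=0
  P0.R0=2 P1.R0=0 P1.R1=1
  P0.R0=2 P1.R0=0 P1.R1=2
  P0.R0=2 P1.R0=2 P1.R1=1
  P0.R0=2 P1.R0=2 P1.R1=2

outcome vector order: (P0.R0,P1.R0,P1.R1)
under TSO → 100, 101, 102, 121, 122, 200, 201, 202, 221, 222
claimed∖TSO = {120}

spurious: P0.R0=1 P1.R0=2 P1.R1=0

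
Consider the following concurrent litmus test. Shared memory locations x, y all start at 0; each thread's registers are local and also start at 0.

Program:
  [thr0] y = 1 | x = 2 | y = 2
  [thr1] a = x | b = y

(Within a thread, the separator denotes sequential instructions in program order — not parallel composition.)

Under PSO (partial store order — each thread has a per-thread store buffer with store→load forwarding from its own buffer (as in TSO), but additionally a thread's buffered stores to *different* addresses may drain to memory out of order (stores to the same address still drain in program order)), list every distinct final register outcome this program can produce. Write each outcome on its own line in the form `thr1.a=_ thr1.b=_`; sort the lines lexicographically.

thr1.a=0 thr1.b=0
thr1.a=0 thr1.b=1
thr1.a=0 thr1.b=2
thr1.a=2 thr1.b=0
thr1.a=2 thr1.b=1
thr1.a=2 thr1.b=2

outcome vector order: (thr1.a,thr1.b)
|PSO outcomes| = 6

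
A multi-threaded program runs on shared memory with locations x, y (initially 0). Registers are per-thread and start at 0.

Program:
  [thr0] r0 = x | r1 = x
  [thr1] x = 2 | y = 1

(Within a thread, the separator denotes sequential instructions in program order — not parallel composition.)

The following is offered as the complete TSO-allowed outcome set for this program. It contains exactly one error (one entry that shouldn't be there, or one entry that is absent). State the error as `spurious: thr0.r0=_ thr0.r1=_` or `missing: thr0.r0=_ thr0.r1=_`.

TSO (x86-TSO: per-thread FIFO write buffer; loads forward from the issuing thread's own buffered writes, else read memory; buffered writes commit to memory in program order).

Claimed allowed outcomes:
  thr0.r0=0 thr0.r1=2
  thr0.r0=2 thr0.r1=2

outcome vector order: (thr0.r0,thr0.r1)
TSO (3): 00, 02, 22
TSO∖claimed = {00}

missing: thr0.r0=0 thr0.r1=0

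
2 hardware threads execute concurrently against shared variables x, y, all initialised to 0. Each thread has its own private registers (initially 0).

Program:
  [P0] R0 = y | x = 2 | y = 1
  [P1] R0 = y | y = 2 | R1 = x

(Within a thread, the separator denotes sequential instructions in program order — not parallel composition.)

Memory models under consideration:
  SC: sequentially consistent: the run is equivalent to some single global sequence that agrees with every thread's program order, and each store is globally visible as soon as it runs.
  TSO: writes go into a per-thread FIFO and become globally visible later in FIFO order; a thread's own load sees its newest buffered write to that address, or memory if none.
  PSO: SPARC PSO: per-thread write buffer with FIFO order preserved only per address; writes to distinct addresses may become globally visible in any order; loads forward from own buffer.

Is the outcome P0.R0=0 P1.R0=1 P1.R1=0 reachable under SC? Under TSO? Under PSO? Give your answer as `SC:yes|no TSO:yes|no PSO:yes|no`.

outcome vector order: (P0.R0,P1.R0,P1.R1)
SC: 5 outcomes — {000; 002; 012; 200; 202}
TSO: 5 outcomes — {000; 002; 012; 200; 202}
PSO: 6 outcomes — {000; 002; 010; 012; 200; 202}
target 010 ∈ {PSO}

SC:no TSO:no PSO:yes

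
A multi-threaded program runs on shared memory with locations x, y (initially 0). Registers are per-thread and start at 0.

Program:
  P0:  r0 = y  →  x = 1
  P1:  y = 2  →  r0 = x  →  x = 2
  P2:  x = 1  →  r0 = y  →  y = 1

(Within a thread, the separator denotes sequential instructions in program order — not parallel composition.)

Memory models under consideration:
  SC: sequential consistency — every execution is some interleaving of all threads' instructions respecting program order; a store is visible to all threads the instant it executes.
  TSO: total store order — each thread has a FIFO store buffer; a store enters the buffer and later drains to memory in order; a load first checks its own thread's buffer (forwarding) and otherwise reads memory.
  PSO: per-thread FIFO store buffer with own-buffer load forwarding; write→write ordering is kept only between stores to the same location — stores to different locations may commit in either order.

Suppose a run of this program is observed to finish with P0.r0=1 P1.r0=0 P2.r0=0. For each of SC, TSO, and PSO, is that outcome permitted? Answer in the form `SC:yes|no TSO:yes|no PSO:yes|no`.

outcome vector order: (P0.r0,P1.r0,P2.r0)
[SC] allowed = {0/0/2, 0/1/0, 0/1/2, 1/0/2, 1/1/0, 1/1/2, 2/0/2, 2/1/0, 2/1/2}
[TSO] allowed = {0/0/0, 0/0/2, 0/1/0, 0/1/2, 1/0/0, 1/0/2, 1/1/0, 1/1/2, 2/0/0, 2/0/2, 2/1/0, 2/1/2}
[PSO] allowed = {0/0/0, 0/0/2, 0/1/0, 0/1/2, 1/0/0, 1/0/2, 1/1/0, 1/1/2, 2/0/0, 2/0/2, 2/1/0, 2/1/2}
target 1/0/0 ∈ {TSO,PSO}

SC:no TSO:yes PSO:yes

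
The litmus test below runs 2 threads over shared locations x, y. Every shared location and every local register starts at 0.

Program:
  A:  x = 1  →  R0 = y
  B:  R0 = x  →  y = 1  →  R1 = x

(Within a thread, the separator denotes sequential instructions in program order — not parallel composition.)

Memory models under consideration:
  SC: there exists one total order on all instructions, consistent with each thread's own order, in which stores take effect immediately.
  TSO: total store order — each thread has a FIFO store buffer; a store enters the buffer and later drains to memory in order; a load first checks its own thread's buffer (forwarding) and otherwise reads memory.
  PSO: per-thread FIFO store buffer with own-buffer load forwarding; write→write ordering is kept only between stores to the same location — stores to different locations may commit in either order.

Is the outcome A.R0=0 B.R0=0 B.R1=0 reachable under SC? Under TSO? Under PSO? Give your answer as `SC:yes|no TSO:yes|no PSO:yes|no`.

SC:no TSO:yes PSO:yes

outcome vector order: (A.R0,B.R0,B.R1)
under SC → (0,0,1), (0,1,1), (1,0,0), (1,0,1), (1,1,1)
under TSO → (0,0,0), (0,0,1), (0,1,1), (1,0,0), (1,0,1), (1,1,1)
under PSO → (0,0,0), (0,0,1), (0,1,1), (1,0,0), (1,0,1), (1,1,1)
target (0,0,0) ∈ {TSO,PSO}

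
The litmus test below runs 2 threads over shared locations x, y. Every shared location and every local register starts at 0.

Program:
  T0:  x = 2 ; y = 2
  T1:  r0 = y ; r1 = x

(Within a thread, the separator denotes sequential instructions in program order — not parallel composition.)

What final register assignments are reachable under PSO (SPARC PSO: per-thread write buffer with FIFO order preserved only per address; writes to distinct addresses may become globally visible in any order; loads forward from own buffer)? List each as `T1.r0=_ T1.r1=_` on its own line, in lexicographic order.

outcome vector order: (T1.r0,T1.r1)
|PSO outcomes| = 4

T1.r0=0 T1.r1=0
T1.r0=0 T1.r1=2
T1.r0=2 T1.r1=0
T1.r0=2 T1.r1=2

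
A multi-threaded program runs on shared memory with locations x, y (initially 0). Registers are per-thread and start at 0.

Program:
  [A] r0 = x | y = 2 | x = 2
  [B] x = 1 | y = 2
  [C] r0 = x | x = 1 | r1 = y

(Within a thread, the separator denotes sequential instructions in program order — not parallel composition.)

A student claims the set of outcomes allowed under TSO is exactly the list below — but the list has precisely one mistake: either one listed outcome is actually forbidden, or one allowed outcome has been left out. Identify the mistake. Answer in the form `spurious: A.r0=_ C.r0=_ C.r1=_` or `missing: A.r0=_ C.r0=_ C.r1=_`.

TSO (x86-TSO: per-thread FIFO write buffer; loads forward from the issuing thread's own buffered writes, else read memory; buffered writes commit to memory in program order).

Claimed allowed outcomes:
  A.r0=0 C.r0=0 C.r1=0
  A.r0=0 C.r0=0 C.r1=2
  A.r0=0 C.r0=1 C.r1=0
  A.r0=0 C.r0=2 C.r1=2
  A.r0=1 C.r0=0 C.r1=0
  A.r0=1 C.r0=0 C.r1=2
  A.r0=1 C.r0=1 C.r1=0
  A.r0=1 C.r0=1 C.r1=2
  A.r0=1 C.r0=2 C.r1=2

missing: A.r0=0 C.r0=1 C.r1=2

outcome vector order: (A.r0,C.r0,C.r1)
under TSO → 0/0/0 0/0/2 0/1/0 0/1/2 0/2/2 1/0/0 1/0/2 1/1/0 1/1/2 1/2/2
TSO∖claimed = {0/1/2}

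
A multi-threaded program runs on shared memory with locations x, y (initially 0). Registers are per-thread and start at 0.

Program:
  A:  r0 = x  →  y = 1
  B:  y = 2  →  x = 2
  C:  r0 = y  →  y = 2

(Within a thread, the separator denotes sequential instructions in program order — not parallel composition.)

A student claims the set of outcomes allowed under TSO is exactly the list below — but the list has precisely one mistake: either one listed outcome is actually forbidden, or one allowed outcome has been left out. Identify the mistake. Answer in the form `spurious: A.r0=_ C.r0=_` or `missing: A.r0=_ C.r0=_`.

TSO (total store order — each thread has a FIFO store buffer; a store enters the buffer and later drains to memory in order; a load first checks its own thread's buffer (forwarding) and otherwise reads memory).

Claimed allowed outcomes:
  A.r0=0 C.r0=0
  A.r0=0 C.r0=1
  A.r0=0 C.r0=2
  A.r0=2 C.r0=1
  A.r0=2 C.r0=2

missing: A.r0=2 C.r0=0

outcome vector order: (A.r0,C.r0)
[TSO] allowed = {00; 01; 02; 20; 21; 22}
TSO∖claimed = {20}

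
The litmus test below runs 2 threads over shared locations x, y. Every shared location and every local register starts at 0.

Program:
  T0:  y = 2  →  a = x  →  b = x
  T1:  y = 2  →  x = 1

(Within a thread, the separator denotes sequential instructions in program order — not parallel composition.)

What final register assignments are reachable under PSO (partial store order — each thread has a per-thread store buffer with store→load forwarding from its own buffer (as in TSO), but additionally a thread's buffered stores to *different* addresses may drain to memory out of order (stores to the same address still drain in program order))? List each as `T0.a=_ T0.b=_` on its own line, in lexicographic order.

T0.a=0 T0.b=0
T0.a=0 T0.b=1
T0.a=1 T0.b=1

outcome vector order: (T0.a,T0.b)
|PSO outcomes| = 3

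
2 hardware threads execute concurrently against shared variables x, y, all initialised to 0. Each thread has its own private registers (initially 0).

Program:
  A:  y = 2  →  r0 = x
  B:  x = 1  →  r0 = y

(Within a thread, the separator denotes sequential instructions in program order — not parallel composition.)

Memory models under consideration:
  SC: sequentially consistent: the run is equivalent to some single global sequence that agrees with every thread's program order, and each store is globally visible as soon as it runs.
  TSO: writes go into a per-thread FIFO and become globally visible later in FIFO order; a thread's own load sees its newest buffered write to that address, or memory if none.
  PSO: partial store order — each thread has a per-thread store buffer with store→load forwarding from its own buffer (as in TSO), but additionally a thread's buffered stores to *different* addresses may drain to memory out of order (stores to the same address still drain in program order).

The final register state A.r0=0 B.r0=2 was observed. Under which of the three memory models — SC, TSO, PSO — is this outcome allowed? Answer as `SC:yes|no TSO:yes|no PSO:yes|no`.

SC:yes TSO:yes PSO:yes

outcome vector order: (A.r0,B.r0)
under SC → <0 2> <1 0> <1 2>
under TSO → <0 0> <0 2> <1 0> <1 2>
under PSO → <0 0> <0 2> <1 0> <1 2>
target <0 2> ∈ {SC,TSO,PSO}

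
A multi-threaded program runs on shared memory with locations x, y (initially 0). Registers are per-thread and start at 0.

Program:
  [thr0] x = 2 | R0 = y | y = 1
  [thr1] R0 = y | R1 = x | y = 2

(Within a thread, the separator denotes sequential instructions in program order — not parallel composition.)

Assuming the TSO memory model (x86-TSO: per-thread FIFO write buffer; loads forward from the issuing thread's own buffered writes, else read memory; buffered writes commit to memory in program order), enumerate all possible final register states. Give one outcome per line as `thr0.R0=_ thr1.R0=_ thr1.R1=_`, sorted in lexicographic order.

outcome vector order: (thr0.R0,thr1.R0,thr1.R1)
|TSO outcomes| = 5

thr0.R0=0 thr1.R0=0 thr1.R1=0
thr0.R0=0 thr1.R0=0 thr1.R1=2
thr0.R0=0 thr1.R0=1 thr1.R1=2
thr0.R0=2 thr1.R0=0 thr1.R1=0
thr0.R0=2 thr1.R0=0 thr1.R1=2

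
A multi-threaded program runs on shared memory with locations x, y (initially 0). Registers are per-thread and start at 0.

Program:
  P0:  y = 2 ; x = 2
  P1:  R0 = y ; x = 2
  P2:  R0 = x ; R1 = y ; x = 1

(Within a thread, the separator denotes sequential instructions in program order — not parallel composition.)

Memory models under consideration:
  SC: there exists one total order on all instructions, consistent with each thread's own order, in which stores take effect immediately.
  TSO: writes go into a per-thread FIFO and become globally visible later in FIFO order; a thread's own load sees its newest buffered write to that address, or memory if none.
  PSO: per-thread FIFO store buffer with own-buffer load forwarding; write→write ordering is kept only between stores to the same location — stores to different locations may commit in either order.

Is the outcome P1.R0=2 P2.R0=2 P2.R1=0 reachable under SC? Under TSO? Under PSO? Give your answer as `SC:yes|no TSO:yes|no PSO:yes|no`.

outcome vector order: (P1.R0,P2.R0,P2.R1)
SC: 7 outcomes — {0/0/0; 0/0/2; 0/2/0; 0/2/2; 2/0/0; 2/0/2; 2/2/2}
TSO: 7 outcomes — {0/0/0; 0/0/2; 0/2/0; 0/2/2; 2/0/0; 2/0/2; 2/2/2}
PSO: 8 outcomes — {0/0/0; 0/0/2; 0/2/0; 0/2/2; 2/0/0; 2/0/2; 2/2/0; 2/2/2}
target 2/2/0 ∈ {PSO}

SC:no TSO:no PSO:yes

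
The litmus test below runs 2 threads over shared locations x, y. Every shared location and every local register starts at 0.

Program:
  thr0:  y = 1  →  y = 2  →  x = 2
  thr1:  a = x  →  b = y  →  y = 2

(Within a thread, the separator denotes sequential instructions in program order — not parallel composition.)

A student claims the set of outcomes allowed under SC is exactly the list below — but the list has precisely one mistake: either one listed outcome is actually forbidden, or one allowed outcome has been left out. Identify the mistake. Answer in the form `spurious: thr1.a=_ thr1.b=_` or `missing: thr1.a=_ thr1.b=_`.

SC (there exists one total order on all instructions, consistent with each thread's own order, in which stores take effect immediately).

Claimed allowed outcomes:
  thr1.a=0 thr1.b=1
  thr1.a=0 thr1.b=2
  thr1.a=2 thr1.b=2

outcome vector order: (thr1.a,thr1.b)
SC (4): (0,0) (0,1) (0,2) (2,2)
SC∖claimed = {(0,0)}

missing: thr1.a=0 thr1.b=0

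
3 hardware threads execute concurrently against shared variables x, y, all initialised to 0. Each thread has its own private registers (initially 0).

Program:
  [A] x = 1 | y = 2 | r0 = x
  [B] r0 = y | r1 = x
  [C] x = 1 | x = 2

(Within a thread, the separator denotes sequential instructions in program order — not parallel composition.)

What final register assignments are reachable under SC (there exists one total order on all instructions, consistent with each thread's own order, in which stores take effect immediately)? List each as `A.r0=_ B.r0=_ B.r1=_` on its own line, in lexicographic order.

outcome vector order: (A.r0,B.r0,B.r1)
|SC outcomes| = 10

A.r0=1 B.r0=0 B.r1=0
A.r0=1 B.r0=0 B.r1=1
A.r0=1 B.r0=0 B.r1=2
A.r0=1 B.r0=2 B.r1=1
A.r0=1 B.r0=2 B.r1=2
A.r0=2 B.r0=0 B.r1=0
A.r0=2 B.r0=0 B.r1=1
A.r0=2 B.r0=0 B.r1=2
A.r0=2 B.r0=2 B.r1=1
A.r0=2 B.r0=2 B.r1=2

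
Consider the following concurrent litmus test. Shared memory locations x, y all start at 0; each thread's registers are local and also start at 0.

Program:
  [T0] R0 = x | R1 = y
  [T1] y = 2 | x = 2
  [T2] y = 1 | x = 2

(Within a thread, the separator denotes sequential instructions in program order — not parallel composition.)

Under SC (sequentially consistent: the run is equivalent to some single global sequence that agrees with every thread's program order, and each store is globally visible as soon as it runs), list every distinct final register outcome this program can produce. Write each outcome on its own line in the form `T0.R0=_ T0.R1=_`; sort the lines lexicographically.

T0.R0=0 T0.R1=0
T0.R0=0 T0.R1=1
T0.R0=0 T0.R1=2
T0.R0=2 T0.R1=1
T0.R0=2 T0.R1=2

outcome vector order: (T0.R0,T0.R1)
|SC outcomes| = 5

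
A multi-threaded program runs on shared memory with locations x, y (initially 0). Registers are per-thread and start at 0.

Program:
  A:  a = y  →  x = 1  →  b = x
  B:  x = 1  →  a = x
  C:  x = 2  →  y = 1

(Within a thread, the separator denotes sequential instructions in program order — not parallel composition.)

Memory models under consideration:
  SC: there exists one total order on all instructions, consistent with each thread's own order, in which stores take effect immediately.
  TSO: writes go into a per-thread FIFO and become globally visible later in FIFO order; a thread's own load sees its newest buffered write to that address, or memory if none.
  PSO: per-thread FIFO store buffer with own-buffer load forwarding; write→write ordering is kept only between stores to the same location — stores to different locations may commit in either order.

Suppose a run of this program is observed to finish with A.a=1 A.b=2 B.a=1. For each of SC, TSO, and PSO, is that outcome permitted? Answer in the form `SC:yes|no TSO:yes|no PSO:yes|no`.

outcome vector order: (A.a,A.b,B.a)
[SC] allowed = {011 012 021 022 111 112}
[TSO] allowed = {011 012 021 022 111 112}
[PSO] allowed = {011 012 021 022 111 112 121 122}
target 121 ∈ {PSO}

SC:no TSO:no PSO:yes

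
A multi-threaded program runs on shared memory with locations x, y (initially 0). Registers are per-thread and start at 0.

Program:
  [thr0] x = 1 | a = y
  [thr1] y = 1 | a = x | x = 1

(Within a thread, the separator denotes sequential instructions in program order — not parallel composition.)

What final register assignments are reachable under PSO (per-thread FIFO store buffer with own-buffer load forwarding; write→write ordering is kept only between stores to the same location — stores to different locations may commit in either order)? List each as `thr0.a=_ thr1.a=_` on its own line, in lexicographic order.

outcome vector order: (thr0.a,thr1.a)
|PSO outcomes| = 4

thr0.a=0 thr1.a=0
thr0.a=0 thr1.a=1
thr0.a=1 thr1.a=0
thr0.a=1 thr1.a=1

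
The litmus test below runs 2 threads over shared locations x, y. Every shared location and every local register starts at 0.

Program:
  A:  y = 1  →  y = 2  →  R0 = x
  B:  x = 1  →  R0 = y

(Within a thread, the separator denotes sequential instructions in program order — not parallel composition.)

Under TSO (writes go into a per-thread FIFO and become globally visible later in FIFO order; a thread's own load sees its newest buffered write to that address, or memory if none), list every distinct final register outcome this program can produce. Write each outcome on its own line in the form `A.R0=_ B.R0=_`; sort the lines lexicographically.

A.R0=0 B.R0=0
A.R0=0 B.R0=1
A.R0=0 B.R0=2
A.R0=1 B.R0=0
A.R0=1 B.R0=1
A.R0=1 B.R0=2

outcome vector order: (A.R0,B.R0)
|TSO outcomes| = 6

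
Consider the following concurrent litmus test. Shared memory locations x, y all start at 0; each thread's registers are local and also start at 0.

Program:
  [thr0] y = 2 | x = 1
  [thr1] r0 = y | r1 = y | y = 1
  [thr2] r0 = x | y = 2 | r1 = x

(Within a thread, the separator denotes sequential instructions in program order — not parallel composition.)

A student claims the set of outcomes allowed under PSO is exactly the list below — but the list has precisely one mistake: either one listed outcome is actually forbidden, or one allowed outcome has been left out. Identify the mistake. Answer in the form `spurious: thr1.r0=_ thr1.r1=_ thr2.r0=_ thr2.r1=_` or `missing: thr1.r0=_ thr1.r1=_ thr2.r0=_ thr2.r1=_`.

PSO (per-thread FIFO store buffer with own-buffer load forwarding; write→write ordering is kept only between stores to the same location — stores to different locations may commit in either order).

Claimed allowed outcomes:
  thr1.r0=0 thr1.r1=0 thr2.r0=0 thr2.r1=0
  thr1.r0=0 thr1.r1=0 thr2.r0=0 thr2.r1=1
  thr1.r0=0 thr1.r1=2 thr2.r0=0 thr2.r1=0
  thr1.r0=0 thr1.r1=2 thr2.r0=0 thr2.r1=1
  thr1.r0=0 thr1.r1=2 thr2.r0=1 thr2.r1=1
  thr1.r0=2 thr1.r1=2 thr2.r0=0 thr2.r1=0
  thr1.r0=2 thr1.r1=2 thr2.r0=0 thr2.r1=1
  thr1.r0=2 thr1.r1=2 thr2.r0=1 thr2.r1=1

outcome vector order: (thr1.r0,thr1.r1,thr2.r0,thr2.r1)
PSO (9): 0000, 0001, 0011, 0200, 0201, 0211, 2200, 2201, 2211
PSO∖claimed = {0011}

missing: thr1.r0=0 thr1.r1=0 thr2.r0=1 thr2.r1=1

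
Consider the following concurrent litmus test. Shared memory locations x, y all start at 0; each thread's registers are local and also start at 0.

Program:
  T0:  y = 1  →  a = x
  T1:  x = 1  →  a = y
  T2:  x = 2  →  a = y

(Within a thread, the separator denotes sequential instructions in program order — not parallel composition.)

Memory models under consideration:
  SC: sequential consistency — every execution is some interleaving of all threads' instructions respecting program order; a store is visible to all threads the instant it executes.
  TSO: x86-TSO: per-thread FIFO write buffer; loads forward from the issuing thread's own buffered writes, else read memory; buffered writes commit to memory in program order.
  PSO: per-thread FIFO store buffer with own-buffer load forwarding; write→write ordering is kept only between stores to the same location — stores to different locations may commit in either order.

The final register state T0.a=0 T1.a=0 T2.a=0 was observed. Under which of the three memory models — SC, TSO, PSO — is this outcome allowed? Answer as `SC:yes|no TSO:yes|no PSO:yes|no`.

SC:no TSO:yes PSO:yes

outcome vector order: (T0.a,T1.a,T2.a)
SC (9): 0/1/1, 1/0/0, 1/0/1, 1/1/0, 1/1/1, 2/0/0, 2/0/1, 2/1/0, 2/1/1
TSO (12): 0/0/0, 0/0/1, 0/1/0, 0/1/1, 1/0/0, 1/0/1, 1/1/0, 1/1/1, 2/0/0, 2/0/1, 2/1/0, 2/1/1
PSO (12): 0/0/0, 0/0/1, 0/1/0, 0/1/1, 1/0/0, 1/0/1, 1/1/0, 1/1/1, 2/0/0, 2/0/1, 2/1/0, 2/1/1
target 0/0/0 ∈ {TSO,PSO}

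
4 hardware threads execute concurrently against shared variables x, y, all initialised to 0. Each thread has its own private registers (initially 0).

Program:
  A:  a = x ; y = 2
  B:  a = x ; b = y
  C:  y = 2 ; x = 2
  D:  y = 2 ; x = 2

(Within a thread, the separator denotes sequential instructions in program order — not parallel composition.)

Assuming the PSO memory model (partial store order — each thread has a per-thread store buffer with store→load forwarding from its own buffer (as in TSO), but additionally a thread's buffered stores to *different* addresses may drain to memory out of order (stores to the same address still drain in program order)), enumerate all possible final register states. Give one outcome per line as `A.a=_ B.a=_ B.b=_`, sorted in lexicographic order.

A.a=0 B.a=0 B.b=0
A.a=0 B.a=0 B.b=2
A.a=0 B.a=2 B.b=0
A.a=0 B.a=2 B.b=2
A.a=2 B.a=0 B.b=0
A.a=2 B.a=0 B.b=2
A.a=2 B.a=2 B.b=0
A.a=2 B.a=2 B.b=2

outcome vector order: (A.a,B.a,B.b)
|PSO outcomes| = 8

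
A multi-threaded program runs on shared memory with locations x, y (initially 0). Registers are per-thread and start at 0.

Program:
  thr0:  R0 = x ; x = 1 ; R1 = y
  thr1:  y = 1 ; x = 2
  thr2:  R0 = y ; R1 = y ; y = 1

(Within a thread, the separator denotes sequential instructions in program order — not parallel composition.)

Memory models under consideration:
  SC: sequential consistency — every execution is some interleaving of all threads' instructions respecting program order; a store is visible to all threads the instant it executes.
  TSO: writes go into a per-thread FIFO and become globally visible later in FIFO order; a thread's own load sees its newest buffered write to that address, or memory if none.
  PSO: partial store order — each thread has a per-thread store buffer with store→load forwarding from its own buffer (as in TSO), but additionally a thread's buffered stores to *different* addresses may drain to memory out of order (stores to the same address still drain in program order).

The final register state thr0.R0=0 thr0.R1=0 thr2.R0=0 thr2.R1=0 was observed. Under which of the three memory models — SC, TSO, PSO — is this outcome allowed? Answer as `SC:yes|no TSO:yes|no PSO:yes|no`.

SC:yes TSO:yes PSO:yes

outcome vector order: (thr0.R0,thr0.R1,thr2.R0,thr2.R1)
[SC] allowed = {<0 0 0 0> <0 0 0 1> <0 0 1 1> <0 1 0 0> <0 1 0 1> <0 1 1 1> <2 1 0 0> <2 1 0 1> <2 1 1 1>}
[TSO] allowed = {<0 0 0 0> <0 0 0 1> <0 0 1 1> <0 1 0 0> <0 1 0 1> <0 1 1 1> <2 1 0 0> <2 1 0 1> <2 1 1 1>}
[PSO] allowed = {<0 0 0 0> <0 0 0 1> <0 0 1 1> <0 1 0 0> <0 1 0 1> <0 1 1 1> <2 0 0 0> <2 0 0 1> <2 0 1 1> <2 1 0 0> <2 1 0 1> <2 1 1 1>}
target <0 0 0 0> ∈ {SC,TSO,PSO}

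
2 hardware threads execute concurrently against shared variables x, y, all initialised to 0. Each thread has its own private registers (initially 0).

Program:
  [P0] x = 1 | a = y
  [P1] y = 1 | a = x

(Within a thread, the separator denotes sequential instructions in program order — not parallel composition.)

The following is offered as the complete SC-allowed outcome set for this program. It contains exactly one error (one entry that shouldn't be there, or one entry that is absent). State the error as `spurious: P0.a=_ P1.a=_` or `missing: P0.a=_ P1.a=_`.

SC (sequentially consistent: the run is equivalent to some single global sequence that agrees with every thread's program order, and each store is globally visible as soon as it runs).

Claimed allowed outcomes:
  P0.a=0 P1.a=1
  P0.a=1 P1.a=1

outcome vector order: (P0.a,P1.a)
[SC] allowed = {01, 10, 11}
SC∖claimed = {10}

missing: P0.a=1 P1.a=0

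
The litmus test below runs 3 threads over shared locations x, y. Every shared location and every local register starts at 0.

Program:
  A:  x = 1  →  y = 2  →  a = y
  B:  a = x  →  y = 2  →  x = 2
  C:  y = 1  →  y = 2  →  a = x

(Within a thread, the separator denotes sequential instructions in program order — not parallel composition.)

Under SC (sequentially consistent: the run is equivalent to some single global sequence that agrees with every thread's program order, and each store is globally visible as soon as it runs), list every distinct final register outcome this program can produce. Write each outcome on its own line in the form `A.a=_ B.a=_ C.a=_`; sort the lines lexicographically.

outcome vector order: (A.a,B.a,C.a)
|SC outcomes| = 10

A.a=1 B.a=0 C.a=1
A.a=1 B.a=0 C.a=2
A.a=1 B.a=1 C.a=1
A.a=1 B.a=1 C.a=2
A.a=2 B.a=0 C.a=0
A.a=2 B.a=0 C.a=1
A.a=2 B.a=0 C.a=2
A.a=2 B.a=1 C.a=0
A.a=2 B.a=1 C.a=1
A.a=2 B.a=1 C.a=2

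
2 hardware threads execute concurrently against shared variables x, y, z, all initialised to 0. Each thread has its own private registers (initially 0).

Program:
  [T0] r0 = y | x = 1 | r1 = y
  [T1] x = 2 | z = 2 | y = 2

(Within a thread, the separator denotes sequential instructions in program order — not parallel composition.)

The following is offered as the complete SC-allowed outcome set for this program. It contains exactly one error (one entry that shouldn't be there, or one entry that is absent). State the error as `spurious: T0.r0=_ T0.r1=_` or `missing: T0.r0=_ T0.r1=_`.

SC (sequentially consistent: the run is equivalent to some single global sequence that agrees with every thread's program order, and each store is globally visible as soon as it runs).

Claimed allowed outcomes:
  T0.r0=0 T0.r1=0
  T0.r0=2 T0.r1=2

outcome vector order: (T0.r0,T0.r1)
SC: 3 outcomes — {<0 0>; <0 2>; <2 2>}
SC∖claimed = {<0 2>}

missing: T0.r0=0 T0.r1=2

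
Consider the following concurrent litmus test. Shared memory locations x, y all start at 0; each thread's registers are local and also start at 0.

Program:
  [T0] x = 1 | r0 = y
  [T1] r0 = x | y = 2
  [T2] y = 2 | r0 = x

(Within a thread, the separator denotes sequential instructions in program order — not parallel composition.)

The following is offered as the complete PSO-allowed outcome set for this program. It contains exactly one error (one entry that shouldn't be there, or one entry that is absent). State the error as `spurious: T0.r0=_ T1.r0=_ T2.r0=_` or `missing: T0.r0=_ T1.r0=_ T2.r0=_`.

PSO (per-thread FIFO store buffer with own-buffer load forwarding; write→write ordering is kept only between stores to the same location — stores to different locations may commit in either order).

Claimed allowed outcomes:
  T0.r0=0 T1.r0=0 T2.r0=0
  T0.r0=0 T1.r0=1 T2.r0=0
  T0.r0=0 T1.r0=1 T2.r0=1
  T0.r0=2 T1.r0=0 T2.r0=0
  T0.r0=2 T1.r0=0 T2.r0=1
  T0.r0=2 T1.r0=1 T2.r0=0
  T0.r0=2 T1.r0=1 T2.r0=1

outcome vector order: (T0.r0,T1.r0,T2.r0)
[PSO] allowed = {0/0/0; 0/0/1; 0/1/0; 0/1/1; 2/0/0; 2/0/1; 2/1/0; 2/1/1}
PSO∖claimed = {0/0/1}

missing: T0.r0=0 T1.r0=0 T2.r0=1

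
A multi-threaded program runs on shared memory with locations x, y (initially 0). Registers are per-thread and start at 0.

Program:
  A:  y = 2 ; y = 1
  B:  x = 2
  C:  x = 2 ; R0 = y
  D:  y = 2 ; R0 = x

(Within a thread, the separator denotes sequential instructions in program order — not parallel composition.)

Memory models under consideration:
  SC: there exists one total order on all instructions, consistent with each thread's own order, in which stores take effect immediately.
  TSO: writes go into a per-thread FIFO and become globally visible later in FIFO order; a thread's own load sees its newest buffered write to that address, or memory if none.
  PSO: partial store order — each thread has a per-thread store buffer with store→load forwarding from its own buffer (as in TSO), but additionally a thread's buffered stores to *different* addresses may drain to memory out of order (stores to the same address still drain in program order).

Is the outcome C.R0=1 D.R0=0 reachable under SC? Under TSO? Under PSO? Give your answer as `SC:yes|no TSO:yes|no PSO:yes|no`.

SC:yes TSO:yes PSO:yes

outcome vector order: (C.R0,D.R0)
under SC → 0/2, 1/0, 1/2, 2/0, 2/2
under TSO → 0/0, 0/2, 1/0, 1/2, 2/0, 2/2
under PSO → 0/0, 0/2, 1/0, 1/2, 2/0, 2/2
target 1/0 ∈ {SC,TSO,PSO}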